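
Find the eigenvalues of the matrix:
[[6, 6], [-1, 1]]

Characteristic equation: det(A - λI) = 0
λ² - (trace)λ + (det) = 0
trace = 6 + 1 = 7, det = (6)(1) - (6)(-1) = 12
λ² - (7)λ + (12) = 0
λ = (7 ± √((7)² - 4·(12))) / 2 = (7 ± √1) / 2
Solving: λ = 3, 4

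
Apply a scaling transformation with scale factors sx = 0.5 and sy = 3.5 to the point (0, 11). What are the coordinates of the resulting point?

Scaling matrix:
[[0.50, 0], [0, 3.50]]
Result: (0 × 0.5, 11 × 3.5) = (0, 38.5)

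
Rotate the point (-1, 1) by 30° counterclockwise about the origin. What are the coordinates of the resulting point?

Rotation matrix for 30°: [[cos 30°, -sin 30°], [sin 30°, cos 30°]] ≈ [[0.866025, -0.500000], [0.500000, 0.866025]]
[[0.866025, -0.500000], [0.500000, 0.866025]] × [-1, 1]ᵀ ≈ [-1.3660, 0.3660]ᵀ
Result: (-1.3660, 0.3660)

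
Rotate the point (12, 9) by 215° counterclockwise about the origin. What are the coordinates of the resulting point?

Rotation matrix for 215°: [[cos 215°, -sin 215°], [sin 215°, cos 215°]] ≈ [[-0.819152, 0.573576], [-0.573576, -0.819152]]
[[-0.819152, 0.573576], [-0.573576, -0.819152]] × [12, 9]ᵀ ≈ [-4.6676, -14.2553]ᵀ
Result: (-4.6676, -14.2553)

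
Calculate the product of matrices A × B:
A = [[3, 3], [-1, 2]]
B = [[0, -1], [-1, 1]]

Matrix multiplication:
C[0][0] = 3×0 + 3×-1 = -3
C[0][1] = 3×-1 + 3×1 = 0
C[1][0] = -1×0 + 2×-1 = -2
C[1][1] = -1×-1 + 2×1 = 3
Result: [[-3, 0], [-2, 3]]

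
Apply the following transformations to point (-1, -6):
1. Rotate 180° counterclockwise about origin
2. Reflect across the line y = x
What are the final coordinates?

Step 1: Rotate 180° → (1, 6)
Step 2: Reflect across line y = x → (6, 1)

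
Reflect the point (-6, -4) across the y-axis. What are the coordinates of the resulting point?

Reflection across y-axis: (-6, -4) → (6, -4)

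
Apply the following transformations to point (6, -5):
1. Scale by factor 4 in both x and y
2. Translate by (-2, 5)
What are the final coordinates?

Step 1: Scale (6, -5) by 4 → (24, -20)
Step 2: Translate by (-2, 5) → (22, -15)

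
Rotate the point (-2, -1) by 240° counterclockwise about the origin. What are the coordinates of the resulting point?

Rotation matrix for 240°: [[cos 240°, -sin 240°], [sin 240°, cos 240°]] ≈ [[-0.500000, 0.866025], [-0.866025, -0.500000]]
[[-0.500000, 0.866025], [-0.866025, -0.500000]] × [-2, -1]ᵀ ≈ [0.1340, 2.2321]ᵀ
Result: (0.1340, 2.2321)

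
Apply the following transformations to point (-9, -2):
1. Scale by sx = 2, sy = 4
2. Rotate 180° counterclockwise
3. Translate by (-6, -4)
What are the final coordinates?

Step 1: Scale → (-18, -8)
Step 2: Rotate 180° → (18, 8)
Step 3: Translate → (12, 4)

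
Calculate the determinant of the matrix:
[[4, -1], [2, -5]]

For a 2×2 matrix [[a, b], [c, d]], det = ad - bc
det = (4)(-5) - (-1)(2) = -20 - -2 = -18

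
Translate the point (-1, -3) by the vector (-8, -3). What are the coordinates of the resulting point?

Translation by (-8, -3) (homogeneous matrix [[1, 0, -8], [0, 1, -3], [0, 0, 1]]):
x' = -1 + -8 = -9
y' = -3 + -3 = -6
Result: (-9, -6)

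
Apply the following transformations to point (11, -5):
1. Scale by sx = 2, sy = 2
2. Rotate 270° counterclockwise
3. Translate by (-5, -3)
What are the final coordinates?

Step 1: Scale → (22, -10)
Step 2: Rotate 270° → (-10, -22)
Step 3: Translate → (-15, -25)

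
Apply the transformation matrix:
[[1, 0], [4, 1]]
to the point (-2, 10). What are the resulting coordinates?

Matrix multiplication:
[[1, 0], [4, 1]] × [-2, 10]ᵀ
= [(1)(-2) + (0)(10), (4)(-2) + (1)(10)]ᵀ
= [-2, 2]ᵀ
Result: (-2, 2)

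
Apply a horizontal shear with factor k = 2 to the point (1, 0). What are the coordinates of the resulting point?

Shear matrix for horizontal shear with factor k = 2:
[[1, 2], [0, 1]]
Result: (1, 0) → (1, 0)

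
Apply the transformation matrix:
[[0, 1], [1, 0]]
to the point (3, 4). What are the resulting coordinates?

Matrix multiplication:
[[0, 1], [1, 0]] × [3, 4]ᵀ
= [(0)(3) + (1)(4), (1)(3) + (0)(4)]ᵀ
= [4, 3]ᵀ
Result: (4, 3)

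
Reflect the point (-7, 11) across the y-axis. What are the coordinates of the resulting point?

Reflection across y-axis: (-7, 11) → (7, 11)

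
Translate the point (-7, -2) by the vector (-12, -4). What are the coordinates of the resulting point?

Translation by (-12, -4) (homogeneous matrix [[1, 0, -12], [0, 1, -4], [0, 0, 1]]):
x' = -7 + -12 = -19
y' = -2 + -4 = -6
Result: (-19, -6)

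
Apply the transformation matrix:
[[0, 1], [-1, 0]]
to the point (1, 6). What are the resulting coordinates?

Matrix multiplication:
[[0, 1], [-1, 0]] × [1, 6]ᵀ
= [(0)(1) + (1)(6), (-1)(1) + (0)(6)]ᵀ
= [6, -1]ᵀ
Result: (6, -1)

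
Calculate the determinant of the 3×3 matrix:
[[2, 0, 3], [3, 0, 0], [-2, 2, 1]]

Expansion along first row:
det = 2·det([[0,0],[2,1]]) - 0·det([[3,0],[-2,1]]) + 3·det([[3,0],[-2,2]])
    = 2·(0·1 - 0·2) - 0·(3·1 - 0·-2) + 3·(3·2 - 0·-2)
    = 2·0 - 0·3 + 3·6
    = 0 + 0 + 18 = 18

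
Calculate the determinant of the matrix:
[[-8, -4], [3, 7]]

For a 2×2 matrix [[a, b], [c, d]], det = ad - bc
det = (-8)(7) - (-4)(3) = -56 - -12 = -44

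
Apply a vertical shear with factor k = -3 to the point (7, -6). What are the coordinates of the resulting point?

Shear matrix for vertical shear with factor k = -3:
[[1, 0], [-3, 1]]
Result: (7, -6) → (7, -27)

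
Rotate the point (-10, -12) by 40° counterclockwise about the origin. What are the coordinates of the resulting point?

Rotation matrix for 40°: [[cos 40°, -sin 40°], [sin 40°, cos 40°]] ≈ [[0.766044, -0.642788], [0.642788, 0.766044]]
[[0.766044, -0.642788], [0.642788, 0.766044]] × [-10, -12]ᵀ ≈ [0.0530, -15.6204]ᵀ
Result: (0.0530, -15.6204)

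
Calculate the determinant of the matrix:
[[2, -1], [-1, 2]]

For a 2×2 matrix [[a, b], [c, d]], det = ad - bc
det = (2)(2) - (-1)(-1) = 4 - 1 = 3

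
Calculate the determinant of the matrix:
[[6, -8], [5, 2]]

For a 2×2 matrix [[a, b], [c, d]], det = ad - bc
det = (6)(2) - (-8)(5) = 12 - -40 = 52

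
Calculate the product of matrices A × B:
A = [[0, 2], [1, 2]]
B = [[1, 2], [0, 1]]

Matrix multiplication:
C[0][0] = 0×1 + 2×0 = 0
C[0][1] = 0×2 + 2×1 = 2
C[1][0] = 1×1 + 2×0 = 1
C[1][1] = 1×2 + 2×1 = 4
Result: [[0, 2], [1, 4]]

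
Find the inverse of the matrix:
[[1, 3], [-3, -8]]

For [[a,b],[c,d]], inverse = (1/det)·[[d,-b],[-c,a]]
det = (1)(-8) - (3)(-3) = -8 - -9 = 1
Inverse = [[-8, -3], [3, 1]]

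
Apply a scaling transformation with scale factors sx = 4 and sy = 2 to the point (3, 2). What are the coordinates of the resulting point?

Scaling matrix:
[[4, 0], [0, 2]]
Result: (3 × 4, 2 × 2) = (12, 4)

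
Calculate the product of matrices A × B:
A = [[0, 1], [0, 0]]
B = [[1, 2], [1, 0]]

Matrix multiplication:
C[0][0] = 0×1 + 1×1 = 1
C[0][1] = 0×2 + 1×0 = 0
C[1][0] = 0×1 + 0×1 = 0
C[1][1] = 0×2 + 0×0 = 0
Result: [[1, 0], [0, 0]]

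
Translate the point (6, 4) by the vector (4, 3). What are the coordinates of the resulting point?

Translation by (4, 3) (homogeneous matrix [[1, 0, 4], [0, 1, 3], [0, 0, 1]]):
x' = 6 + 4 = 10
y' = 4 + 3 = 7
Result: (10, 7)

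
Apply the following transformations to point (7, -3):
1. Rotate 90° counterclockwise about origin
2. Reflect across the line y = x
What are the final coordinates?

Step 1: Rotate 90° → (3, 7)
Step 2: Reflect across line y = x → (7, 3)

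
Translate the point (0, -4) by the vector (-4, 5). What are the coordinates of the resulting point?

Translation by (-4, 5) (homogeneous matrix [[1, 0, -4], [0, 1, 5], [0, 0, 1]]):
x' = 0 + -4 = -4
y' = -4 + 5 = 1
Result: (-4, 1)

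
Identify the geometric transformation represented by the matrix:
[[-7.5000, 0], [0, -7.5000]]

This matrix represents: uniform scaling by factor -7.5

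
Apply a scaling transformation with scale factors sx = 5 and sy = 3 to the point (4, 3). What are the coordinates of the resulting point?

Scaling matrix:
[[5, 0], [0, 3]]
Result: (4 × 5, 3 × 3) = (20, 9)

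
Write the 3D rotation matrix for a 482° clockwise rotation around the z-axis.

Rotation matrix for clockwise 482° around z-axis:
A clockwise rotation by 482° is a counterclockwise rotation by -482°.
cos(-482°) = -0.5299, sin(-482°) = -0.8480
Result: [[-0.5299, 0.8480, 0], [-0.8480, -0.5299, 0], [0, 0, 1]]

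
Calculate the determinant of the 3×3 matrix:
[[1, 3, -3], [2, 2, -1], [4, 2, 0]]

Expansion along first row:
det = 1·det([[2,-1],[2,0]]) - 3·det([[2,-1],[4,0]]) + -3·det([[2,2],[4,2]])
    = 1·(2·0 - -1·2) - 3·(2·0 - -1·4) + -3·(2·2 - 2·4)
    = 1·2 - 3·4 + -3·-4
    = 2 + -12 + 12 = 2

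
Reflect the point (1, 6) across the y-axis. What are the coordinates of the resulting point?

Reflection across y-axis: (1, 6) → (-1, 6)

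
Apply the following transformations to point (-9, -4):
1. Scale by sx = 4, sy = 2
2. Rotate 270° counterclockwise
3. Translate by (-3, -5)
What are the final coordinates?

Step 1: Scale → (-36, -8)
Step 2: Rotate 270° → (-8, 36)
Step 3: Translate → (-11, 31)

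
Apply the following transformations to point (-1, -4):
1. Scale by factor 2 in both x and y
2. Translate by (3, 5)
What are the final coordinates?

Step 1: Scale (-1, -4) by 2 → (-2, -8)
Step 2: Translate by (3, 5) → (1, -3)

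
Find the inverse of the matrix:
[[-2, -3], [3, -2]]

For [[a,b],[c,d]], inverse = (1/det)·[[d,-b],[-c,a]]
det = (-2)(-2) - (-3)(3) = 4 - -9 = 13
Inverse = (1/13)·[[-2, 3], [-3, -2]]
= [[-2/13, 3/13], [-3/13, -2/13]]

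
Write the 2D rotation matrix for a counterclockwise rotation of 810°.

Rotation matrix formula: [[cos θ, -sin θ], [sin θ, cos θ]]
For θ = 810°:
cos(810°) = 0
sin(810°) = 1
Result: [[0, -1], [1, 0]]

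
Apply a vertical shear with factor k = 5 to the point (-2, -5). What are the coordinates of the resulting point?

Shear matrix for vertical shear with factor k = 5:
[[1, 0], [5, 1]]
Result: (-2, -5) → (-2, -15)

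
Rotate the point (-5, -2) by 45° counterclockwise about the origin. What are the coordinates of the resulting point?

Rotation matrix for 45°: [[cos 45°, -sin 45°], [sin 45°, cos 45°]] ≈ [[0.707107, -0.707107], [0.707107, 0.707107]]
[[0.707107, -0.707107], [0.707107, 0.707107]] × [-5, -2]ᵀ ≈ [-2.1213, -4.9497]ᵀ
Result: (-2.1213, -4.9497)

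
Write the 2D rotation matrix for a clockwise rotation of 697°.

Rotation matrix formula: [[cos θ, -sin θ], [sin θ, cos θ]]
A clockwise rotation by 697° is equivalent to a counterclockwise rotation by -697°.
For θ = -697°:
cos(-697°) = 0.9205
sin(-697°) = 0.3907
Result: [[0.9205, -0.3907], [0.3907, 0.9205]]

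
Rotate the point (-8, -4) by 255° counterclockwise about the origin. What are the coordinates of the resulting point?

Rotation matrix for 255°: [[cos 255°, -sin 255°], [sin 255°, cos 255°]] ≈ [[-0.258819, 0.965926], [-0.965926, -0.258819]]
[[-0.258819, 0.965926], [-0.965926, -0.258819]] × [-8, -4]ᵀ ≈ [-1.7932, 8.7627]ᵀ
Result: (-1.7932, 8.7627)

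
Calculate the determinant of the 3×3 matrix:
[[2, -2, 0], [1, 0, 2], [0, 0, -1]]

Expansion along first row:
det = 2·det([[0,2],[0,-1]]) - -2·det([[1,2],[0,-1]]) + 0·det([[1,0],[0,0]])
    = 2·(0·-1 - 2·0) - -2·(1·-1 - 2·0) + 0·(1·0 - 0·0)
    = 2·0 - -2·-1 + 0·0
    = 0 + -2 + 0 = -2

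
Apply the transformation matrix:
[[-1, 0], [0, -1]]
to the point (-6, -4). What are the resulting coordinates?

Matrix multiplication:
[[-1, 0], [0, -1]] × [-6, -4]ᵀ
= [(-1)(-6) + (0)(-4), (0)(-6) + (-1)(-4)]ᵀ
= [6, 4]ᵀ
Result: (6, 4)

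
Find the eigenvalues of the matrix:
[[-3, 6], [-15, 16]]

Characteristic equation: det(A - λI) = 0
λ² - (trace)λ + (det) = 0
trace = -3 + 16 = 13, det = (-3)(16) - (6)(-15) = 42
λ² - (13)λ + (42) = 0
λ = (13 ± √((13)² - 4·(42))) / 2 = (13 ± √1) / 2
Solving: λ = 6, 7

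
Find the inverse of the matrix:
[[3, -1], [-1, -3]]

For [[a,b],[c,d]], inverse = (1/det)·[[d,-b],[-c,a]]
det = (3)(-3) - (-1)(-1) = -9 - 1 = -10
Inverse = (1/-10)·[[-3, 1], [1, 3]]
= [[3/10, -1/10], [-1/10, -3/10]]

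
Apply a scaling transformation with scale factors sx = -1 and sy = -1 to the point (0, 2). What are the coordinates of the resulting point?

Scaling matrix:
[[-1, 0], [0, -1]]
Result: (0 × -1, 2 × -1) = (0, -2)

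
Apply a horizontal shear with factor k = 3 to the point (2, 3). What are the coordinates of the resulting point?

Shear matrix for horizontal shear with factor k = 3:
[[1, 3], [0, 1]]
Result: (2, 3) → (11, 3)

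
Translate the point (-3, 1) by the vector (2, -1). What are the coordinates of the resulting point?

Translation by (2, -1) (homogeneous matrix [[1, 0, 2], [0, 1, -1], [0, 0, 1]]):
x' = -3 + 2 = -1
y' = 1 + -1 = 0
Result: (-1, 0)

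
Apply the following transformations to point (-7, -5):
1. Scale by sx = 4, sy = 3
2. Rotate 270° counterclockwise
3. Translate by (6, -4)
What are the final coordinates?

Step 1: Scale → (-28, -15)
Step 2: Rotate 270° → (-15, 28)
Step 3: Translate → (-9, 24)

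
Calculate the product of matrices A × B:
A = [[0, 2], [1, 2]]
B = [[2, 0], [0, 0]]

Matrix multiplication:
C[0][0] = 0×2 + 2×0 = 0
C[0][1] = 0×0 + 2×0 = 0
C[1][0] = 1×2 + 2×0 = 2
C[1][1] = 1×0 + 2×0 = 0
Result: [[0, 0], [2, 0]]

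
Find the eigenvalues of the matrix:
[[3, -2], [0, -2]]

Characteristic equation: det(A - λI) = 0
λ² - (trace)λ + (det) = 0
trace = 3 + -2 = 1, det = (3)(-2) - (-2)(0) = -6
λ² - (1)λ + (-6) = 0
λ = (1 ± √((1)² - 4·(-6))) / 2 = (1 ± √25) / 2
Solving: λ = -2, 3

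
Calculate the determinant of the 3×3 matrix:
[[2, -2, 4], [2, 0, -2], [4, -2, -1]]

Expansion along first row:
det = 2·det([[0,-2],[-2,-1]]) - -2·det([[2,-2],[4,-1]]) + 4·det([[2,0],[4,-2]])
    = 2·(0·-1 - -2·-2) - -2·(2·-1 - -2·4) + 4·(2·-2 - 0·4)
    = 2·-4 - -2·6 + 4·-4
    = -8 + 12 + -16 = -12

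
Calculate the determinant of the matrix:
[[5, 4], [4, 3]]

For a 2×2 matrix [[a, b], [c, d]], det = ad - bc
det = (5)(3) - (4)(4) = 15 - 16 = -1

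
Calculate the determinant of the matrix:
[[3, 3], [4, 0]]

For a 2×2 matrix [[a, b], [c, d]], det = ad - bc
det = (3)(0) - (3)(4) = 0 - 12 = -12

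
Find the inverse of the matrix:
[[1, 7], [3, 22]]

For [[a,b],[c,d]], inverse = (1/det)·[[d,-b],[-c,a]]
det = (1)(22) - (7)(3) = 22 - 21 = 1
Inverse = [[22, -7], [-3, 1]]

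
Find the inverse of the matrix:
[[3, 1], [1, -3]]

For [[a,b],[c,d]], inverse = (1/det)·[[d,-b],[-c,a]]
det = (3)(-3) - (1)(1) = -9 - 1 = -10
Inverse = (1/-10)·[[-3, -1], [-1, 3]]
= [[3/10, 1/10], [1/10, -3/10]]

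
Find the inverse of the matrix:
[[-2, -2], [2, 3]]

For [[a,b],[c,d]], inverse = (1/det)·[[d,-b],[-c,a]]
det = (-2)(3) - (-2)(2) = -6 - -4 = -2
Inverse = (1/-2)·[[3, 2], [-2, -2]]
= [[-3/2, -1], [1, 1]]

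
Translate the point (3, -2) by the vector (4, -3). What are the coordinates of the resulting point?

Translation by (4, -3) (homogeneous matrix [[1, 0, 4], [0, 1, -3], [0, 0, 1]]):
x' = 3 + 4 = 7
y' = -2 + -3 = -5
Result: (7, -5)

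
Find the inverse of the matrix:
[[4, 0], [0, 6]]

For [[a,b],[c,d]], inverse = (1/det)·[[d,-b],[-c,a]]
det = (4)(6) - (0)(0) = 24 - 0 = 24
Inverse = (1/24)·[[6, 0], [0, 4]]
= [[1/4, 0], [0, 1/6]]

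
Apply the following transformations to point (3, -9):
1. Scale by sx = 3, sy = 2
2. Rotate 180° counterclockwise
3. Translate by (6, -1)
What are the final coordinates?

Step 1: Scale → (9, -18)
Step 2: Rotate 180° → (-9, 18)
Step 3: Translate → (-3, 17)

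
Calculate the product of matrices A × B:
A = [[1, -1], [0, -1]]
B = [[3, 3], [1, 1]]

Matrix multiplication:
C[0][0] = 1×3 + -1×1 = 2
C[0][1] = 1×3 + -1×1 = 2
C[1][0] = 0×3 + -1×1 = -1
C[1][1] = 0×3 + -1×1 = -1
Result: [[2, 2], [-1, -1]]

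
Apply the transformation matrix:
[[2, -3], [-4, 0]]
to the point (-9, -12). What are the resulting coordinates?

Matrix multiplication:
[[2, -3], [-4, 0]] × [-9, -12]ᵀ
= [(2)(-9) + (-3)(-12), (-4)(-9) + (0)(-12)]ᵀ
= [18, 36]ᵀ
Result: (18, 36)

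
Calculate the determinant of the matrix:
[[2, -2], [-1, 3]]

For a 2×2 matrix [[a, b], [c, d]], det = ad - bc
det = (2)(3) - (-2)(-1) = 6 - 2 = 4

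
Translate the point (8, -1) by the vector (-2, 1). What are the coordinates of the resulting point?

Translation by (-2, 1) (homogeneous matrix [[1, 0, -2], [0, 1, 1], [0, 0, 1]]):
x' = 8 + -2 = 6
y' = -1 + 1 = 0
Result: (6, 0)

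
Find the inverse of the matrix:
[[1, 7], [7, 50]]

For [[a,b],[c,d]], inverse = (1/det)·[[d,-b],[-c,a]]
det = (1)(50) - (7)(7) = 50 - 49 = 1
Inverse = [[50, -7], [-7, 1]]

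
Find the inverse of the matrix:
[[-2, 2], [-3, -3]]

For [[a,b],[c,d]], inverse = (1/det)·[[d,-b],[-c,a]]
det = (-2)(-3) - (2)(-3) = 6 - -6 = 12
Inverse = (1/12)·[[-3, -2], [3, -2]]
= [[-1/4, -1/6], [1/4, -1/6]]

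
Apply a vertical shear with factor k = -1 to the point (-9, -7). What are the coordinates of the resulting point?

Shear matrix for vertical shear with factor k = -1:
[[1, 0], [-1, 1]]
Result: (-9, -7) → (-9, 2)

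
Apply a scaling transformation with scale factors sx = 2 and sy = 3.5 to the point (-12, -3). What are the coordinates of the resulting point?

Scaling matrix:
[[2, 0], [0, 3.50]]
Result: (-12 × 2, -3 × 3.5) = (-24, -10.5)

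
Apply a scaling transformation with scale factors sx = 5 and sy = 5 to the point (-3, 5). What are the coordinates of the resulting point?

Scaling matrix:
[[5, 0], [0, 5]]
Result: (-3 × 5, 5 × 5) = (-15, 25)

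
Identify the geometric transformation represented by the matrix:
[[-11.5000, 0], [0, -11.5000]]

This matrix represents: uniform scaling by factor -11.5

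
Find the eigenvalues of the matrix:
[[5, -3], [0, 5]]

Characteristic equation: det(A - λI) = 0
λ² - (trace)λ + (det) = 0
trace = 5 + 5 = 10, det = (5)(5) - (-3)(0) = 25
λ² - (10)λ + (25) = 0
λ = (10 ± √((10)² - 4·(25))) / 2 = (10 ± √0) / 2
Solving: λ = 5, 5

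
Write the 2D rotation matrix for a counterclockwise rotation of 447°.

Rotation matrix formula: [[cos θ, -sin θ], [sin θ, cos θ]]
For θ = 447°:
cos(447°) = 0.0523
sin(447°) = 0.9986
Result: [[0.0523, -0.9986], [0.9986, 0.0523]]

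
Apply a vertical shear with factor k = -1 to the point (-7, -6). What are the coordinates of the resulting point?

Shear matrix for vertical shear with factor k = -1:
[[1, 0], [-1, 1]]
Result: (-7, -6) → (-7, 1)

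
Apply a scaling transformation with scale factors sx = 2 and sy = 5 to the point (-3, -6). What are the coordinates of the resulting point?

Scaling matrix:
[[2, 0], [0, 5]]
Result: (-3 × 2, -6 × 5) = (-6, -30)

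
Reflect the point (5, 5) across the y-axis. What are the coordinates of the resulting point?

Reflection across y-axis: (5, 5) → (-5, 5)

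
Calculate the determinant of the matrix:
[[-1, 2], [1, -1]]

For a 2×2 matrix [[a, b], [c, d]], det = ad - bc
det = (-1)(-1) - (2)(1) = 1 - 2 = -1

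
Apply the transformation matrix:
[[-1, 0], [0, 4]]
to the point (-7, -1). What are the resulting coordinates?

Matrix multiplication:
[[-1, 0], [0, 4]] × [-7, -1]ᵀ
= [(-1)(-7) + (0)(-1), (0)(-7) + (4)(-1)]ᵀ
= [7, -4]ᵀ
Result: (7, -4)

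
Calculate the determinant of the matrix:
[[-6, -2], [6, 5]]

For a 2×2 matrix [[a, b], [c, d]], det = ad - bc
det = (-6)(5) - (-2)(6) = -30 - -12 = -18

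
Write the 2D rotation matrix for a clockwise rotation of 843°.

Rotation matrix formula: [[cos θ, -sin θ], [sin θ, cos θ]]
A clockwise rotation by 843° is equivalent to a counterclockwise rotation by -843°.
For θ = -843°:
cos(-843°) = -0.5446
sin(-843°) = -0.8387
Result: [[-0.5446, 0.8387], [-0.8387, -0.5446]]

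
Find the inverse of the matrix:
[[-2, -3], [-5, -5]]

For [[a,b],[c,d]], inverse = (1/det)·[[d,-b],[-c,a]]
det = (-2)(-5) - (-3)(-5) = 10 - 15 = -5
Inverse = (1/-5)·[[-5, 3], [5, -2]]
= [[1, -3/5], [-1, 2/5]]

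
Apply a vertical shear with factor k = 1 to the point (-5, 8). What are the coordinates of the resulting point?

Shear matrix for vertical shear with factor k = 1:
[[1, 0], [1, 1]]
Result: (-5, 8) → (-5, 3)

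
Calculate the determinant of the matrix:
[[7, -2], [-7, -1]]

For a 2×2 matrix [[a, b], [c, d]], det = ad - bc
det = (7)(-1) - (-2)(-7) = -7 - 14 = -21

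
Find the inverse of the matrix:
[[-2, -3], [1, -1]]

For [[a,b],[c,d]], inverse = (1/det)·[[d,-b],[-c,a]]
det = (-2)(-1) - (-3)(1) = 2 - -3 = 5
Inverse = (1/5)·[[-1, 3], [-1, -2]]
= [[-1/5, 3/5], [-1/5, -2/5]]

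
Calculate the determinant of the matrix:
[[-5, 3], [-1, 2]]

For a 2×2 matrix [[a, b], [c, d]], det = ad - bc
det = (-5)(2) - (3)(-1) = -10 - -3 = -7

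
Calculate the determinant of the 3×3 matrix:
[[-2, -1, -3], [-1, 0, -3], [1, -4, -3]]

Expansion along first row:
det = -2·det([[0,-3],[-4,-3]]) - -1·det([[-1,-3],[1,-3]]) + -3·det([[-1,0],[1,-4]])
    = -2·(0·-3 - -3·-4) - -1·(-1·-3 - -3·1) + -3·(-1·-4 - 0·1)
    = -2·-12 - -1·6 + -3·4
    = 24 + 6 + -12 = 18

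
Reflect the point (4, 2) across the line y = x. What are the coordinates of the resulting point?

Reflection across line y = x: (4, 2) → (2, 4)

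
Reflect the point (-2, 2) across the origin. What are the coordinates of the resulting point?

Reflection across origin: (-2, 2) → (2, -2)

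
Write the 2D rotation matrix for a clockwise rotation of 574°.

Rotation matrix formula: [[cos θ, -sin θ], [sin θ, cos θ]]
A clockwise rotation by 574° is equivalent to a counterclockwise rotation by -574°.
For θ = -574°:
cos(-574°) = -0.8290
sin(-574°) = 0.5592
Result: [[-0.8290, -0.5592], [0.5592, -0.8290]]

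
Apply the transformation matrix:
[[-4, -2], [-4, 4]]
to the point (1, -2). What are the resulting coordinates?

Matrix multiplication:
[[-4, -2], [-4, 4]] × [1, -2]ᵀ
= [(-4)(1) + (-2)(-2), (-4)(1) + (4)(-2)]ᵀ
= [0, -12]ᵀ
Result: (0, -12)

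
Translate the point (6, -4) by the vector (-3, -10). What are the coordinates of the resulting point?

Translation by (-3, -10) (homogeneous matrix [[1, 0, -3], [0, 1, -10], [0, 0, 1]]):
x' = 6 + -3 = 3
y' = -4 + -10 = -14
Result: (3, -14)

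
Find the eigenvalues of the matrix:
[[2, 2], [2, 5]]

Characteristic equation: det(A - λI) = 0
λ² - (trace)λ + (det) = 0
trace = 2 + 5 = 7, det = (2)(5) - (2)(2) = 6
λ² - (7)λ + (6) = 0
λ = (7 ± √((7)² - 4·(6))) / 2 = (7 ± √25) / 2
Solving: λ = 1, 6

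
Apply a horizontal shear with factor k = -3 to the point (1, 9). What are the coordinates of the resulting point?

Shear matrix for horizontal shear with factor k = -3:
[[1, -3], [0, 1]]
Result: (1, 9) → (-26, 9)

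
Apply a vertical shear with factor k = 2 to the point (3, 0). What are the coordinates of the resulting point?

Shear matrix for vertical shear with factor k = 2:
[[1, 0], [2, 1]]
Result: (3, 0) → (3, 6)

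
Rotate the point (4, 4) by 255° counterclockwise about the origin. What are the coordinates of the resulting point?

Rotation matrix for 255°: [[cos 255°, -sin 255°], [sin 255°, cos 255°]] ≈ [[-0.258819, 0.965926], [-0.965926, -0.258819]]
[[-0.258819, 0.965926], [-0.965926, -0.258819]] × [4, 4]ᵀ ≈ [2.8284, -4.8990]ᵀ
Result: (2.8284, -4.8990)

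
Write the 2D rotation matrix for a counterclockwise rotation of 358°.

Rotation matrix formula: [[cos θ, -sin θ], [sin θ, cos θ]]
For θ = 358°:
cos(358°) = 0.9994
sin(358°) = -0.0349
Result: [[0.9994, 0.0349], [-0.0349, 0.9994]]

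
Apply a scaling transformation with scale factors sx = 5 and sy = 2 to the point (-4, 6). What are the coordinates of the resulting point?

Scaling matrix:
[[5, 0], [0, 2]]
Result: (-4 × 5, 6 × 2) = (-20, 12)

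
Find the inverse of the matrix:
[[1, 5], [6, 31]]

For [[a,b],[c,d]], inverse = (1/det)·[[d,-b],[-c,a]]
det = (1)(31) - (5)(6) = 31 - 30 = 1
Inverse = [[31, -5], [-6, 1]]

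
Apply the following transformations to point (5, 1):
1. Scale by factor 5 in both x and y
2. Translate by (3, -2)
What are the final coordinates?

Step 1: Scale (5, 1) by 5 → (25, 5)
Step 2: Translate by (3, -2) → (28, 3)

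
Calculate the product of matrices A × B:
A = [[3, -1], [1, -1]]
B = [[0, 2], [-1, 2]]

Matrix multiplication:
C[0][0] = 3×0 + -1×-1 = 1
C[0][1] = 3×2 + -1×2 = 4
C[1][0] = 1×0 + -1×-1 = 1
C[1][1] = 1×2 + -1×2 = 0
Result: [[1, 4], [1, 0]]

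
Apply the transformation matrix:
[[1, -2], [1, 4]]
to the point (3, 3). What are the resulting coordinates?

Matrix multiplication:
[[1, -2], [1, 4]] × [3, 3]ᵀ
= [(1)(3) + (-2)(3), (1)(3) + (4)(3)]ᵀ
= [-3, 15]ᵀ
Result: (-3, 15)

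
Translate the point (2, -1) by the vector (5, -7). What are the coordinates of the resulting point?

Translation by (5, -7) (homogeneous matrix [[1, 0, 5], [0, 1, -7], [0, 0, 1]]):
x' = 2 + 5 = 7
y' = -1 + -7 = -8
Result: (7, -8)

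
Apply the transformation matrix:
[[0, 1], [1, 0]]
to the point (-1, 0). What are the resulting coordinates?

Matrix multiplication:
[[0, 1], [1, 0]] × [-1, 0]ᵀ
= [(0)(-1) + (1)(0), (1)(-1) + (0)(0)]ᵀ
= [0, -1]ᵀ
Result: (0, -1)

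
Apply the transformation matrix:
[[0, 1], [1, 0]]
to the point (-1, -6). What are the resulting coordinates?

Matrix multiplication:
[[0, 1], [1, 0]] × [-1, -6]ᵀ
= [(0)(-1) + (1)(-6), (1)(-1) + (0)(-6)]ᵀ
= [-6, -1]ᵀ
Result: (-6, -1)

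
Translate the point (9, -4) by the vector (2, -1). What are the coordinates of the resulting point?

Translation by (2, -1) (homogeneous matrix [[1, 0, 2], [0, 1, -1], [0, 0, 1]]):
x' = 9 + 2 = 11
y' = -4 + -1 = -5
Result: (11, -5)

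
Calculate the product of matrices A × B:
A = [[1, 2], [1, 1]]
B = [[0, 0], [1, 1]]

Matrix multiplication:
C[0][0] = 1×0 + 2×1 = 2
C[0][1] = 1×0 + 2×1 = 2
C[1][0] = 1×0 + 1×1 = 1
C[1][1] = 1×0 + 1×1 = 1
Result: [[2, 2], [1, 1]]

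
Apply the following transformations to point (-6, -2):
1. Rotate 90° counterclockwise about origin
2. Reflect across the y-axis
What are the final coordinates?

Step 1: Rotate 90° → (2, -6)
Step 2: Reflect across y-axis → (-2, -6)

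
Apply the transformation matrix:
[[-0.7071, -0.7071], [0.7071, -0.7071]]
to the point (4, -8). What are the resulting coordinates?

Matrix multiplication:
[[-0.7071, -0.7071], [0.7071, -0.7071]] × [4, -8]ᵀ
= [(-0.7071)(4) + (-0.7071)(-8), (0.7071)(4) + (-0.7071)(-8)]ᵀ
= [2.8284, 8.4852]ᵀ
Result: (2.8284, 8.4852)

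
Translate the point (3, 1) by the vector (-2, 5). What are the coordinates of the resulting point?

Translation by (-2, 5) (homogeneous matrix [[1, 0, -2], [0, 1, 5], [0, 0, 1]]):
x' = 3 + -2 = 1
y' = 1 + 5 = 6
Result: (1, 6)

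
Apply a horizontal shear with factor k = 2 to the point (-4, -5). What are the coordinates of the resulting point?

Shear matrix for horizontal shear with factor k = 2:
[[1, 2], [0, 1]]
Result: (-4, -5) → (-14, -5)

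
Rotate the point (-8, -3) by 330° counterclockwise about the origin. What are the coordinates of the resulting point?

Rotation matrix for 330°: [[cos 330°, -sin 330°], [sin 330°, cos 330°]] ≈ [[0.866025, 0.500000], [-0.500000, 0.866025]]
[[0.866025, 0.500000], [-0.500000, 0.866025]] × [-8, -3]ᵀ ≈ [-8.4282, 1.4019]ᵀ
Result: (-8.4282, 1.4019)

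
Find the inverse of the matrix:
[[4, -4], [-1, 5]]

For [[a,b],[c,d]], inverse = (1/det)·[[d,-b],[-c,a]]
det = (4)(5) - (-4)(-1) = 20 - 4 = 16
Inverse = (1/16)·[[5, 4], [1, 4]]
= [[5/16, 1/4], [1/16, 1/4]]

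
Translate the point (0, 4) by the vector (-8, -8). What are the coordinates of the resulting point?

Translation by (-8, -8) (homogeneous matrix [[1, 0, -8], [0, 1, -8], [0, 0, 1]]):
x' = 0 + -8 = -8
y' = 4 + -8 = -4
Result: (-8, -4)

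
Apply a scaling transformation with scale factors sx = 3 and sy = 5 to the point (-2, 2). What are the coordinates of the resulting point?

Scaling matrix:
[[3, 0], [0, 5]]
Result: (-2 × 3, 2 × 5) = (-6, 10)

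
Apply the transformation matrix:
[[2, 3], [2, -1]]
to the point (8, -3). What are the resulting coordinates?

Matrix multiplication:
[[2, 3], [2, -1]] × [8, -3]ᵀ
= [(2)(8) + (3)(-3), (2)(8) + (-1)(-3)]ᵀ
= [7, 19]ᵀ
Result: (7, 19)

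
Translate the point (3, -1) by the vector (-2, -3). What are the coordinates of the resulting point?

Translation by (-2, -3) (homogeneous matrix [[1, 0, -2], [0, 1, -3], [0, 0, 1]]):
x' = 3 + -2 = 1
y' = -1 + -3 = -4
Result: (1, -4)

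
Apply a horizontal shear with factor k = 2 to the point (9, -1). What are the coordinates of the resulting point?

Shear matrix for horizontal shear with factor k = 2:
[[1, 2], [0, 1]]
Result: (9, -1) → (7, -1)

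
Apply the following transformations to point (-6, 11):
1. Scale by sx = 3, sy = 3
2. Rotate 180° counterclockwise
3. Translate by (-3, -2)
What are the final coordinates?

Step 1: Scale → (-18, 33)
Step 2: Rotate 180° → (18, -33)
Step 3: Translate → (15, -35)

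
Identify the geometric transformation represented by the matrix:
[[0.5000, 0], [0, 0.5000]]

This matrix represents: uniform scaling by factor 0.5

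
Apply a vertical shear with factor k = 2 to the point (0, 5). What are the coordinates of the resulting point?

Shear matrix for vertical shear with factor k = 2:
[[1, 0], [2, 1]]
Result: (0, 5) → (0, 5)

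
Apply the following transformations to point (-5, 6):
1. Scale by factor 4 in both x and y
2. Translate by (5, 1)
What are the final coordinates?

Step 1: Scale (-5, 6) by 4 → (-20, 24)
Step 2: Translate by (5, 1) → (-15, 25)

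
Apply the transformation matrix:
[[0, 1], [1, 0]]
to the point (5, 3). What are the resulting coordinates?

Matrix multiplication:
[[0, 1], [1, 0]] × [5, 3]ᵀ
= [(0)(5) + (1)(3), (1)(5) + (0)(3)]ᵀ
= [3, 5]ᵀ
Result: (3, 5)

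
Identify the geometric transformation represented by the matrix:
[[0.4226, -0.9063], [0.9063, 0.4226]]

This matrix represents: rotation by 65° counterclockwise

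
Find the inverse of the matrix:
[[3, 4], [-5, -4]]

For [[a,b],[c,d]], inverse = (1/det)·[[d,-b],[-c,a]]
det = (3)(-4) - (4)(-5) = -12 - -20 = 8
Inverse = (1/8)·[[-4, -4], [5, 3]]
= [[-1/2, -1/2], [5/8, 3/8]]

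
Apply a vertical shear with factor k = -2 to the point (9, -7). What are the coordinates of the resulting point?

Shear matrix for vertical shear with factor k = -2:
[[1, 0], [-2, 1]]
Result: (9, -7) → (9, -25)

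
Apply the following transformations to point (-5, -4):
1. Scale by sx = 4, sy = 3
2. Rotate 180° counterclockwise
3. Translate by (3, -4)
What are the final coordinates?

Step 1: Scale → (-20, -12)
Step 2: Rotate 180° → (20, 12)
Step 3: Translate → (23, 8)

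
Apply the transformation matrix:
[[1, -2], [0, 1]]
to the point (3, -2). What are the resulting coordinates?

Matrix multiplication:
[[1, -2], [0, 1]] × [3, -2]ᵀ
= [(1)(3) + (-2)(-2), (0)(3) + (1)(-2)]ᵀ
= [7, -2]ᵀ
Result: (7, -2)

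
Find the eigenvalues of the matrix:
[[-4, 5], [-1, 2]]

Characteristic equation: det(A - λI) = 0
λ² - (trace)λ + (det) = 0
trace = -4 + 2 = -2, det = (-4)(2) - (5)(-1) = -3
λ² - (-2)λ + (-3) = 0
λ = (-2 ± √((-2)² - 4·(-3))) / 2 = (-2 ± √16) / 2
Solving: λ = -3, 1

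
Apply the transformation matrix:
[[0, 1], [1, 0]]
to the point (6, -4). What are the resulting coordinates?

Matrix multiplication:
[[0, 1], [1, 0]] × [6, -4]ᵀ
= [(0)(6) + (1)(-4), (1)(6) + (0)(-4)]ᵀ
= [-4, 6]ᵀ
Result: (-4, 6)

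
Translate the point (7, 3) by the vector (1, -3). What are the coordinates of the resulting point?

Translation by (1, -3) (homogeneous matrix [[1, 0, 1], [0, 1, -3], [0, 0, 1]]):
x' = 7 + 1 = 8
y' = 3 + -3 = 0
Result: (8, 0)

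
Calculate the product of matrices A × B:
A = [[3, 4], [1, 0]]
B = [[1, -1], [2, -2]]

Matrix multiplication:
C[0][0] = 3×1 + 4×2 = 11
C[0][1] = 3×-1 + 4×-2 = -11
C[1][0] = 1×1 + 0×2 = 1
C[1][1] = 1×-1 + 0×-2 = -1
Result: [[11, -11], [1, -1]]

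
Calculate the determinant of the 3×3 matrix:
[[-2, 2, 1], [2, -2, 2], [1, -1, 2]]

Expansion along first row:
det = -2·det([[-2,2],[-1,2]]) - 2·det([[2,2],[1,2]]) + 1·det([[2,-2],[1,-1]])
    = -2·(-2·2 - 2·-1) - 2·(2·2 - 2·1) + 1·(2·-1 - -2·1)
    = -2·-2 - 2·2 + 1·0
    = 4 + -4 + 0 = 0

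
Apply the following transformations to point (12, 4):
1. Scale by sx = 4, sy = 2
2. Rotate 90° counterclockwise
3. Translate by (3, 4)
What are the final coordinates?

Step 1: Scale → (48, 8)
Step 2: Rotate 90° → (-8, 48)
Step 3: Translate → (-5, 52)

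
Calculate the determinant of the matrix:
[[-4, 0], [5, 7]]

For a 2×2 matrix [[a, b], [c, d]], det = ad - bc
det = (-4)(7) - (0)(5) = -28 - 0 = -28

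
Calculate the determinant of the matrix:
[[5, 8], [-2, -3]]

For a 2×2 matrix [[a, b], [c, d]], det = ad - bc
det = (5)(-3) - (8)(-2) = -15 - -16 = 1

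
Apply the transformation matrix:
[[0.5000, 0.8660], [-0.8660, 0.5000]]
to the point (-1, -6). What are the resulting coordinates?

Matrix multiplication:
[[0.5000, 0.8660], [-0.8660, 0.5000]] × [-1, -6]ᵀ
= [(0.5000)(-1) + (0.8660)(-6), (-0.8660)(-1) + (0.5000)(-6)]ᵀ
= [-5.6960, -2.1340]ᵀ
Result: (-5.6960, -2.1340)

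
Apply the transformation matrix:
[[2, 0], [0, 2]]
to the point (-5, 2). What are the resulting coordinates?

Matrix multiplication:
[[2, 0], [0, 2]] × [-5, 2]ᵀ
= [(2)(-5) + (0)(2), (0)(-5) + (2)(2)]ᵀ
= [-10, 4]ᵀ
Result: (-10, 4)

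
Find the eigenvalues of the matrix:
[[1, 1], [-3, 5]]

Characteristic equation: det(A - λI) = 0
λ² - (trace)λ + (det) = 0
trace = 1 + 5 = 6, det = (1)(5) - (1)(-3) = 8
λ² - (6)λ + (8) = 0
λ = (6 ± √((6)² - 4·(8))) / 2 = (6 ± √4) / 2
Solving: λ = 2, 4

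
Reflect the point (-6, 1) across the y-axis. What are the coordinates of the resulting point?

Reflection across y-axis: (-6, 1) → (6, 1)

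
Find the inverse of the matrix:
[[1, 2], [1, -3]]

For [[a,b],[c,d]], inverse = (1/det)·[[d,-b],[-c,a]]
det = (1)(-3) - (2)(1) = -3 - 2 = -5
Inverse = (1/-5)·[[-3, -2], [-1, 1]]
= [[3/5, 2/5], [1/5, -1/5]]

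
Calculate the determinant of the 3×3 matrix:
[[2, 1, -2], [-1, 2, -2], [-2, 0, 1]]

Expansion along first row:
det = 2·det([[2,-2],[0,1]]) - 1·det([[-1,-2],[-2,1]]) + -2·det([[-1,2],[-2,0]])
    = 2·(2·1 - -2·0) - 1·(-1·1 - -2·-2) + -2·(-1·0 - 2·-2)
    = 2·2 - 1·-5 + -2·4
    = 4 + 5 + -8 = 1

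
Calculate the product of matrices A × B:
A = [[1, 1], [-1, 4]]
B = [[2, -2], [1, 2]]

Matrix multiplication:
C[0][0] = 1×2 + 1×1 = 3
C[0][1] = 1×-2 + 1×2 = 0
C[1][0] = -1×2 + 4×1 = 2
C[1][1] = -1×-2 + 4×2 = 10
Result: [[3, 0], [2, 10]]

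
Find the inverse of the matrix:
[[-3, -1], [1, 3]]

For [[a,b],[c,d]], inverse = (1/det)·[[d,-b],[-c,a]]
det = (-3)(3) - (-1)(1) = -9 - -1 = -8
Inverse = (1/-8)·[[3, 1], [-1, -3]]
= [[-3/8, -1/8], [1/8, 3/8]]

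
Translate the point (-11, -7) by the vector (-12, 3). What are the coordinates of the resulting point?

Translation by (-12, 3) (homogeneous matrix [[1, 0, -12], [0, 1, 3], [0, 0, 1]]):
x' = -11 + -12 = -23
y' = -7 + 3 = -4
Result: (-23, -4)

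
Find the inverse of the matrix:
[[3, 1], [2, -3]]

For [[a,b],[c,d]], inverse = (1/det)·[[d,-b],[-c,a]]
det = (3)(-3) - (1)(2) = -9 - 2 = -11
Inverse = (1/-11)·[[-3, -1], [-2, 3]]
= [[3/11, 1/11], [2/11, -3/11]]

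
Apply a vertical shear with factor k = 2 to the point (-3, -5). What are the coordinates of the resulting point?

Shear matrix for vertical shear with factor k = 2:
[[1, 0], [2, 1]]
Result: (-3, -5) → (-3, -11)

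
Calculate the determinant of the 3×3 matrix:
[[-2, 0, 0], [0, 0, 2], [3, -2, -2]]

Expansion along first row:
det = -2·det([[0,2],[-2,-2]]) - 0·det([[0,2],[3,-2]]) + 0·det([[0,0],[3,-2]])
    = -2·(0·-2 - 2·-2) - 0·(0·-2 - 2·3) + 0·(0·-2 - 0·3)
    = -2·4 - 0·-6 + 0·0
    = -8 + 0 + 0 = -8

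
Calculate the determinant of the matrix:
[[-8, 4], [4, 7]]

For a 2×2 matrix [[a, b], [c, d]], det = ad - bc
det = (-8)(7) - (4)(4) = -56 - 16 = -72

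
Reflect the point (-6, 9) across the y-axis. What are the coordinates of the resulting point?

Reflection across y-axis: (-6, 9) → (6, 9)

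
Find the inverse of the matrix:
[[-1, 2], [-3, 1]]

For [[a,b],[c,d]], inverse = (1/det)·[[d,-b],[-c,a]]
det = (-1)(1) - (2)(-3) = -1 - -6 = 5
Inverse = (1/5)·[[1, -2], [3, -1]]
= [[1/5, -2/5], [3/5, -1/5]]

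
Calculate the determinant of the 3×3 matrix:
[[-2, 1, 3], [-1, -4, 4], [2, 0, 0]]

Expansion along first row:
det = -2·det([[-4,4],[0,0]]) - 1·det([[-1,4],[2,0]]) + 3·det([[-1,-4],[2,0]])
    = -2·(-4·0 - 4·0) - 1·(-1·0 - 4·2) + 3·(-1·0 - -4·2)
    = -2·0 - 1·-8 + 3·8
    = 0 + 8 + 24 = 32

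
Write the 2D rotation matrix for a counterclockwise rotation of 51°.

Rotation matrix formula: [[cos θ, -sin θ], [sin θ, cos θ]]
For θ = 51°:
cos(51°) = 0.6293
sin(51°) = 0.7771
Result: [[0.6293, -0.7771], [0.7771, 0.6293]]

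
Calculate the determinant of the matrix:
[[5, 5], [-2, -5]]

For a 2×2 matrix [[a, b], [c, d]], det = ad - bc
det = (5)(-5) - (5)(-2) = -25 - -10 = -15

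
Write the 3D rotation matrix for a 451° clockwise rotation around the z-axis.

Rotation matrix for clockwise 451° around z-axis:
A clockwise rotation by 451° is a counterclockwise rotation by -451°.
cos(-451°) = -0.0175, sin(-451°) = -0.9998
Result: [[-0.0175, 0.9998, 0], [-0.9998, -0.0175, 0], [0, 0, 1]]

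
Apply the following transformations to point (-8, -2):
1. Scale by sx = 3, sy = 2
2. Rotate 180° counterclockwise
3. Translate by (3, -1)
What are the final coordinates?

Step 1: Scale → (-24, -4)
Step 2: Rotate 180° → (24, 4)
Step 3: Translate → (27, 3)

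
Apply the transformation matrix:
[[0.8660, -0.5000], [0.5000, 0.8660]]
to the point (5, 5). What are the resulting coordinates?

Matrix multiplication:
[[0.8660, -0.5000], [0.5000, 0.8660]] × [5, 5]ᵀ
= [(0.8660)(5) + (-0.5000)(5), (0.5000)(5) + (0.8660)(5)]ᵀ
= [1.8300, 6.8300]ᵀ
Result: (1.8300, 6.8300)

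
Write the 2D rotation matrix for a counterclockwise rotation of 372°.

Rotation matrix formula: [[cos θ, -sin θ], [sin θ, cos θ]]
For θ = 372°:
cos(372°) = 0.9781
sin(372°) = 0.2079
Result: [[0.9781, -0.2079], [0.2079, 0.9781]]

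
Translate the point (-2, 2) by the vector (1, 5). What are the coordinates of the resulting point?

Translation by (1, 5) (homogeneous matrix [[1, 0, 1], [0, 1, 5], [0, 0, 1]]):
x' = -2 + 1 = -1
y' = 2 + 5 = 7
Result: (-1, 7)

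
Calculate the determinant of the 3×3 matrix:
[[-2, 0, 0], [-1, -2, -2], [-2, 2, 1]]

Expansion along first row:
det = -2·det([[-2,-2],[2,1]]) - 0·det([[-1,-2],[-2,1]]) + 0·det([[-1,-2],[-2,2]])
    = -2·(-2·1 - -2·2) - 0·(-1·1 - -2·-2) + 0·(-1·2 - -2·-2)
    = -2·2 - 0·-5 + 0·-6
    = -4 + 0 + 0 = -4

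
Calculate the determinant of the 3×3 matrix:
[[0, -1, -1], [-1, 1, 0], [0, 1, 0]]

Expansion along first row:
det = 0·det([[1,0],[1,0]]) - -1·det([[-1,0],[0,0]]) + -1·det([[-1,1],[0,1]])
    = 0·(1·0 - 0·1) - -1·(-1·0 - 0·0) + -1·(-1·1 - 1·0)
    = 0·0 - -1·0 + -1·-1
    = 0 + 0 + 1 = 1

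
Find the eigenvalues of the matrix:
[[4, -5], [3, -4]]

Characteristic equation: det(A - λI) = 0
λ² - (trace)λ + (det) = 0
trace = 4 + -4 = 0, det = (4)(-4) - (-5)(3) = -1
λ² - (0)λ + (-1) = 0
λ = (0 ± √((0)² - 4·(-1))) / 2 = (0 ± √4) / 2
Solving: λ = -1, 1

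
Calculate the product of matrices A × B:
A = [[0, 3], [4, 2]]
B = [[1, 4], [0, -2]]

Matrix multiplication:
C[0][0] = 0×1 + 3×0 = 0
C[0][1] = 0×4 + 3×-2 = -6
C[1][0] = 4×1 + 2×0 = 4
C[1][1] = 4×4 + 2×-2 = 12
Result: [[0, -6], [4, 12]]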